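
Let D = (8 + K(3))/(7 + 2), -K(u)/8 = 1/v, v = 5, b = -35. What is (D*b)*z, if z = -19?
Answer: 4256/9 ≈ 472.89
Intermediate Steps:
K(u) = -8/5
D = 32/45 (D = (8 - 8/5)/(7 + 2) = (32/5)/9 = (32/5)*(⅑) = 32/45 ≈ 0.71111)
(D*b)*z = ((32/45)*(-35))*(-19) = -224/9*(-19) = 4256/9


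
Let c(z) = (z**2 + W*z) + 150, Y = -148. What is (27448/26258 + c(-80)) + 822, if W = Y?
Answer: 252248072/13129 ≈ 19213.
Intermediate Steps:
W = -148
c(z) = 150 + z**2 - 148*z (c(z) = (z**2 - 148*z) + 150 = 150 + z**2 - 148*z)
(27448/26258 + c(-80)) + 822 = (27448/26258 + (150 + (-80)**2 - 148*(-80))) + 822 = (27448*(1/26258) + (150 + 6400 + 11840)) + 822 = (13724/13129 + 18390) + 822 = 241456034/13129 + 822 = 252248072/13129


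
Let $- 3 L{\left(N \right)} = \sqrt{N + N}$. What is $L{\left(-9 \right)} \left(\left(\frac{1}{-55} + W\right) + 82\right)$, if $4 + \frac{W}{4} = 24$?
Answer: $- \frac{8909 i \sqrt{2}}{55} \approx - 229.08 i$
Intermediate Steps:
$W = 80$ ($W = -16 + 4 \cdot 24 = -16 + 96 = 80$)
$L{\left(N \right)} = - \frac{\sqrt{2} \sqrt{N}}{3}$ ($L{\left(N \right)} = - \frac{\sqrt{N + N}}{3} = - \frac{\sqrt{2 N}}{3} = - \frac{\sqrt{2} \sqrt{N}}{3}$)
$L{\left(-9 \right)} \left(\left(\frac{1}{-55} + W\right) + 82\right) = - \frac{\sqrt{2} \sqrt{-9}}{3} \left(\left(\frac{1}{-55} + 80\right) + 82\right) = - \frac{\sqrt{2} \cdot 3 i}{3} \left(\left(- \frac{1}{55} + 80\right) + 82\right) = - i \sqrt{2} \left(\frac{4399}{55} + 82\right) = - i \sqrt{2} \cdot \frac{8909}{55} = - \frac{8909 i \sqrt{2}}{55}$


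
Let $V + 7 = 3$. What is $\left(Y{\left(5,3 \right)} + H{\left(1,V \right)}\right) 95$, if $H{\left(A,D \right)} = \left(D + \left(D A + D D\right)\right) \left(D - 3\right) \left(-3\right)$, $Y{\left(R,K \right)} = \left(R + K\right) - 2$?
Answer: $16530$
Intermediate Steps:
$V = -4$ ($V = -7 + 3 = -4$)
$Y{\left(R,K \right)} = -2 + K + R$ ($Y{\left(R,K \right)} = \left(K + R\right) - 2 = -2 + K + R$)
$H{\left(A,D \right)} = - 3 \left(-3 + D\right) \left(D + D^{2} + A D\right)$ ($H{\left(A,D \right)} = \left(D + \left(A D + D^{2}\right)\right) \left(-3 + D\right) \left(-3\right) = \left(D + \left(D^{2} + A D\right)\right) \left(-3 + D\right) \left(-3\right) = \left(D + D^{2} + A D\right) \left(-3 + D\right) \left(-3\right) = \left(-3 + D\right) \left(D + D^{2} + A D\right) \left(-3\right) = - 3 \left(-3 + D\right) \left(D + D^{2} + A D\right)$)
$\left(Y{\left(5,3 \right)} + H{\left(1,V \right)}\right) 95 = \left(\left(-2 + 3 + 5\right) + 3 \left(-4\right) \left(3 - \left(-4\right)^{2} + 2 \left(-4\right) + 3 \cdot 1 - 1 \left(-4\right)\right)\right) 95 = \left(6 + 3 \left(-4\right) \left(3 - 16 - 8 + 3 + 4\right)\right) 95 = \left(6 + 3 \left(-4\right) \left(-14\right)\right) 95 = \left(6 + 168\right) 95 = 174 \cdot 95 = 16530$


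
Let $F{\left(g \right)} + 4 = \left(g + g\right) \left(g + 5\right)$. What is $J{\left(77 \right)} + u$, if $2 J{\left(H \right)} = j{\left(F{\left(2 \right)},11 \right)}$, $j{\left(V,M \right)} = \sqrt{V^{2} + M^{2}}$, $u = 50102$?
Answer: $50102 + \frac{\sqrt{697}}{2} \approx 50115.0$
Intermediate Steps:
$F{\left(g \right)} = -4 + 2 g \left(5 + g\right)$ ($F{\left(g \right)} = -4 + \left(g + g\right) \left(g + 5\right) = -4 + 2 g \left(5 + g\right)$)
$j{\left(V,M \right)} = \sqrt{M^{2} + V^{2}}$
$J{\left(H \right)} = \frac{\sqrt{697}}{2}$ ($J{\left(H \right)} = \frac{\sqrt{11^{2} + \left(-4 + 2 \cdot 2^{2} + 10 \cdot 2\right)^{2}}}{2} = \frac{\sqrt{121 + \left(-4 + 2 \cdot 4 + 20\right)^{2}}}{2} = \frac{\sqrt{121 + \left(-4 + 8 + 20\right)^{2}}}{2} = \frac{\sqrt{121 + 24^{2}}}{2} = \frac{\sqrt{121 + 576}}{2} = \frac{\sqrt{697}}{2}$)
$J{\left(77 \right)} + u = \frac{\sqrt{697}}{2} + 50102 = 50102 + \frac{\sqrt{697}}{2}$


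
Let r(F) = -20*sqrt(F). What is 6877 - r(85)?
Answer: 6877 + 20*sqrt(85) ≈ 7061.4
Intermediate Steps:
6877 - r(85) = 6877 - (-20)*sqrt(85) = 6877 + 20*sqrt(85)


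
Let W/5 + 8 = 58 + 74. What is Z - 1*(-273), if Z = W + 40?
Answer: 933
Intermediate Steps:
W = 620 (W = -40 + 5*(58 + 74) = -40 + 5*132 = -40 + 660 = 620)
Z = 660 (Z = 620 + 40 = 660)
Z - 1*(-273) = 660 - 1*(-273) = 660 + 273 = 933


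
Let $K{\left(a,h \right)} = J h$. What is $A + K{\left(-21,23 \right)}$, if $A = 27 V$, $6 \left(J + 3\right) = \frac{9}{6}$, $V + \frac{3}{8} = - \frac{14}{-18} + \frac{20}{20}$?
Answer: $- \frac{203}{8} \approx -25.375$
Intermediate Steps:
$V = \frac{101}{72}$ ($V = - \frac{3}{8} + \left(- \frac{14}{-18} + \frac{20}{20}\right) = - \frac{3}{8} + \left(\left(-14\right) \left(- \frac{1}{18}\right) + 20 \cdot \frac{1}{20}\right) = - \frac{3}{8} + \left(\frac{7}{9} + 1\right) = - \frac{3}{8} + \frac{16}{9} = \frac{101}{72} \approx 1.4028$)
$J = - \frac{11}{4}$ ($J = -3 + \frac{9 \cdot \frac{1}{6}}{6} = -3 + \frac{1}{6} \cdot \frac{3}{2} = -3 + \frac{1}{4} = - \frac{11}{4} \approx -2.75$)
$K{\left(a,h \right)} = - \frac{11 h}{4}$
$A = \frac{303}{8}$ ($A = 27 \cdot \frac{101}{72} = \frac{303}{8} \approx 37.875$)
$A + K{\left(-21,23 \right)} = \frac{303}{8} - \frac{253}{4} = - \frac{203}{8}$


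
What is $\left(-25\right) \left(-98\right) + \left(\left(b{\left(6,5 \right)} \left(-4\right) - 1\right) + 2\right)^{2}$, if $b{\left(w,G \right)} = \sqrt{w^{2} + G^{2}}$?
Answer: $3427 - 8 \sqrt{61} \approx 3364.5$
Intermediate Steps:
$b{\left(w,G \right)} = \sqrt{G^{2} + w^{2}}$
$\left(-25\right) \left(-98\right) + \left(\left(b{\left(6,5 \right)} \left(-4\right) - 1\right) + 2\right)^{2} = \left(-25\right) \left(-98\right) + \left(\left(\sqrt{5^{2} + 6^{2}} \left(-4\right) - 1\right) + 2\right)^{2} = 2450 + \left(\left(\sqrt{25 + 36} \left(-4\right) - 1\right) + 2\right)^{2} = 2450 + \left(\left(\sqrt{61} \left(-4\right) - 1\right) + 2\right)^{2} = 2450 + \left(\left(- 4 \sqrt{61} - 1\right) + 2\right)^{2} = 2450 + \left(\left(-1 - 4 \sqrt{61}\right) + 2\right)^{2} = 2450 + \left(1 - 4 \sqrt{61}\right)^{2}$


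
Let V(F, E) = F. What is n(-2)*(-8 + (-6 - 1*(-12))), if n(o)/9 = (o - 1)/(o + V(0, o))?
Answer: -27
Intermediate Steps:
n(o) = 9*(-1 + o)/o (n(o) = 9*((o - 1)/(o + 0)) = 9*((-1 + o)/o) = 9*(-1 + o)/o)
n(-2)*(-8 + (-6 - 1*(-12))) = (9 - 9/(-2))*(-8 + (-6 - 1*(-12))) = (9 - 9*(-½))*(-8 + (-6 + 12)) = (9 + 9/2)*(-8 + 6) = (27/2)*(-2) = -27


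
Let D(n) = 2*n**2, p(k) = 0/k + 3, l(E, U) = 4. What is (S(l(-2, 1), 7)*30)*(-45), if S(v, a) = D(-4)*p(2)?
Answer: -129600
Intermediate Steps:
p(k) = 3 (p(k) = 0 + 3 = 3)
S(v, a) = 96 (S(v, a) = (2*(-4)**2)*3 = (2*16)*3 = 32*3 = 96)
(S(l(-2, 1), 7)*30)*(-45) = (96*30)*(-45) = 2880*(-45) = -129600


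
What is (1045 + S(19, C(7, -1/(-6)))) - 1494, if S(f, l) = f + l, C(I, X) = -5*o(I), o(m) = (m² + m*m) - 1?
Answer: -915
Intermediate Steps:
o(m) = -1 + 2*m² (o(m) = (m² + m²) - 1 = 2*m² - 1 = -1 + 2*m²)
C(I, X) = 5 - 10*I² (C(I, X) = -5*(-1 + 2*I²) = 5 - 10*I²)
(1045 + S(19, C(7, -1/(-6)))) - 1494 = (1045 + (19 + (5 - 10*7²))) - 1494 = (1045 + (19 + (5 - 10*49))) - 1494 = (1045 + (19 + (5 - 490))) - 1494 = (1045 + (19 - 485)) - 1494 = (1045 - 466) - 1494 = 579 - 1494 = -915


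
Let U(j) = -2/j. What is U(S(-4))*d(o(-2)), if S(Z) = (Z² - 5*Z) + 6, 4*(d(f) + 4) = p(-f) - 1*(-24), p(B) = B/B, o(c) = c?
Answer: -3/28 ≈ -0.10714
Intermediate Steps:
p(B) = 1
d(f) = 9/4 (d(f) = -4 + (1 - 1*(-24))/4 = -4 + (1 + 24)/4 = -4 + (¼)*25 = -4 + 25/4 = 9/4)
S(Z) = 6 + Z² - 5*Z
U(S(-4))*d(o(-2)) = -2/(6 + (-4)² - 5*(-4))*(9/4) = -2/(6 + 16 + 20)*(9/4) = -2/42*(9/4) = -2*1/42*(9/4) = -1/21*9/4 = -3/28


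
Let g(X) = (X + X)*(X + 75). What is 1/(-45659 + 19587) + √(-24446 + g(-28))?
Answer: -1/26072 + I*√27078 ≈ -3.8355e-5 + 164.55*I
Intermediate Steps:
g(X) = 2*X*(75 + X) (g(X) = (2*X)*(75 + X) = 2*X*(75 + X))
1/(-45659 + 19587) + √(-24446 + g(-28)) = 1/(-45659 + 19587) + √(-24446 + 2*(-28)*(75 - 28)) = 1/(-26072) + √(-24446 + 2*(-28)*47) = -1/26072 + √(-24446 - 2632) = -1/26072 + √(-27078) = -1/26072 + I*√27078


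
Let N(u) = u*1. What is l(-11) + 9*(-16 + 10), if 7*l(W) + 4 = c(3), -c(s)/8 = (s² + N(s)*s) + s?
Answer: -550/7 ≈ -78.571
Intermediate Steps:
N(u) = u
c(s) = -16*s² - 8*s (c(s) = -8*((s² + s*s) + s) = -8*((s² + s²) + s) = -8*(2*s² + s) = -8*(s + 2*s²) = -16*s² - 8*s)
l(W) = -172/7 (l(W) = -4/7 + (-8*3*(1 + 2*3))/7 = -4/7 + (-8*3*(1 + 6))/7 = -4/7 + (-8*3*7)/7 = -4/7 + (⅐)*(-168) = -4/7 - 24 = -172/7)
l(-11) + 9*(-16 + 10) = -172/7 + 9*(-16 + 10) = -172/7 + 9*(-6) = -172/7 - 54 = -550/7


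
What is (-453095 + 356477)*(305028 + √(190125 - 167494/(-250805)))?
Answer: -29471195304 - 96618*√11959503026585795/250805 ≈ -2.9513e+10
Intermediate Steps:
(-453095 + 356477)*(305028 + √(190125 - 167494/(-250805))) = -96618*(305028 + √(190125 - 167494*(-1/250805))) = -96618*(305028 + √(190125 + 167494/250805)) = -96618*(305028 + √(47684468119/250805)) = -96618*(305028 + √11959503026585795/250805) = -29471195304 - 96618*√11959503026585795/250805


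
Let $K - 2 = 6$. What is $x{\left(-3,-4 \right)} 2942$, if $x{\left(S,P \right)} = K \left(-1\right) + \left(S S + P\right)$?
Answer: $-8826$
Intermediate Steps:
$K = 8$ ($K = 2 + 6 = 8$)
$x{\left(S,P \right)} = -8 + P + S^{2}$ ($x{\left(S,P \right)} = 8 \left(-1\right) + \left(S S + P\right) = -8 + \left(S^{2} + P\right) = -8 + \left(P + S^{2}\right) = -8 + P + S^{2}$)
$x{\left(-3,-4 \right)} 2942 = \left(-8 - 4 + \left(-3\right)^{2}\right) 2942 = \left(-8 - 4 + 9\right) 2942 = \left(-3\right) 2942 = -8826$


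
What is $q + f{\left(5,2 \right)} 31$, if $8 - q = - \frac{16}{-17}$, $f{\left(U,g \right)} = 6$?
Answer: $\frac{3282}{17} \approx 193.06$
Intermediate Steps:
$q = \frac{120}{17}$ ($q = 8 - - \frac{16}{-17} = 8 - \left(-16\right) \left(- \frac{1}{17}\right) = 8 - \frac{16}{17} = \frac{120}{17} \approx 7.0588$)
$q + f{\left(5,2 \right)} 31 = \frac{120}{17} + 6 \cdot 31 = \frac{120}{17} + 186 = \frac{3282}{17}$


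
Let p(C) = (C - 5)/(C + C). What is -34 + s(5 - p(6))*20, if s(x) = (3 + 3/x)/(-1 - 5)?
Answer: -2716/59 ≈ -46.034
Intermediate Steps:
p(C) = (-5 + C)/(2*C) (p(C) = (-5 + C)/((2*C)) = (-5 + C)*(1/(2*C)) = (-5 + C)/(2*C))
s(x) = -1/2 - 1/(2*x) (s(x) = (3 + 3/x)/(-6) = (3 + 3/x)*(-1/6) = -1/2 - 1/(2*x))
-34 + s(5 - p(6))*20 = -34 + ((-1 - (5 - (-5 + 6)/(2*6)))/(2*(5 - (-5 + 6)/(2*6))))*20 = -34 + ((-1 - (5 - 1/(2*6)))/(2*(5 - 1/(2*6))))*20 = -34 + ((-1 - (5 - 1*1/12))/(2*(5 - 1*1/12)))*20 = -34 + ((-1 - (5 - 1/12))/(2*(5 - 1/12)))*20 = -34 + ((-1 - 1*59/12)/(2*(59/12)))*20 = -34 + ((1/2)*(12/59)*(-1 - 59/12))*20 = -34 + ((1/2)*(12/59)*(-71/12))*20 = -34 - 71/118*20 = -34 - 710/59 = -2716/59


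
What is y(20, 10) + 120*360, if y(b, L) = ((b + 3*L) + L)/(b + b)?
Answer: 86403/2 ≈ 43202.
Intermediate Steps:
y(b, L) = (b + 4*L)/(2*b) (y(b, L) = (b + 4*L)/((2*b)) = (b + 4*L)*(1/(2*b)) = (b + 4*L)/(2*b))
y(20, 10) + 120*360 = (½)*(20 + 4*10)/20 + 120*360 = (½)*(1/20)*(20 + 40) + 43200 = (½)*(1/20)*60 + 43200 = 3/2 + 43200 = 86403/2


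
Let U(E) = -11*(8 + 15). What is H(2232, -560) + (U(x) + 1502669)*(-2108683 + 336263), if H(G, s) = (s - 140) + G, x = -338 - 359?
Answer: -2662912165188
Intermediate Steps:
x = -697
U(E) = -253 (U(E) = -11*23 = -253)
H(G, s) = -140 + G + s (H(G, s) = (-140 + s) + G = -140 + G + s)
H(2232, -560) + (U(x) + 1502669)*(-2108683 + 336263) = (-140 + 2232 - 560) + (-253 + 1502669)*(-2108683 + 336263) = 1532 + 1502416*(-1772420) = 1532 - 2662912166720 = -2662912165188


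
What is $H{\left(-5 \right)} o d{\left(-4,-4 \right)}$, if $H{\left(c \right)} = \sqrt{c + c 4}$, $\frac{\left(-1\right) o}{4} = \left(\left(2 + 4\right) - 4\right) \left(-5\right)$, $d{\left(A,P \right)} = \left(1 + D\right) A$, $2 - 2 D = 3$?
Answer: $- 400 i \approx - 400.0 i$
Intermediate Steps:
$D = - \frac{1}{2}$ ($D = 1 - \frac{3}{2} = - \frac{1}{2} \approx -0.5$)
$d{\left(A,P \right)} = \frac{A}{2}$ ($d{\left(A,P \right)} = \left(1 - \frac{1}{2}\right) A = \frac{A}{2}$)
$o = 40$ ($o = - 4 \left(\left(2 + 4\right) - 4\right) \left(-5\right) = - 4 \left(6 - 4\right) \left(-5\right) = - 4 \cdot 2 \left(-5\right) = \left(-4\right) \left(-10\right) = 40$)
$H{\left(c \right)} = \sqrt{5} \sqrt{c}$ ($H{\left(c \right)} = \sqrt{c + 4 c} = \sqrt{5 c} = \sqrt{5} \sqrt{c}$)
$H{\left(-5 \right)} o d{\left(-4,-4 \right)} = \sqrt{5} \sqrt{-5} \cdot 40 \cdot \frac{1}{2} \left(-4\right) = \sqrt{5} i \sqrt{5} \cdot 40 \left(-2\right) = 5 i 40 \left(-2\right) = 200 i \left(-2\right) = - 400 i$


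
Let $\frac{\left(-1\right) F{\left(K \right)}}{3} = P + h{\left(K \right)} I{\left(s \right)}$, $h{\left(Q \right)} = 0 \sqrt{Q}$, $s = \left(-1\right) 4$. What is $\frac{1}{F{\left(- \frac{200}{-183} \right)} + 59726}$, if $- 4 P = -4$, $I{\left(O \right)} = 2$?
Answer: $\frac{1}{59723} \approx 1.6744 \cdot 10^{-5}$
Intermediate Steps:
$s = -4$
$P = 1$ ($P = \left(- \frac{1}{4}\right) \left(-4\right) = 1$)
$h{\left(Q \right)} = 0$
$F{\left(K \right)} = -3$ ($F{\left(K \right)} = - 3 \left(1 + 0 \cdot 2\right) = - 3 \left(1 + 0\right) = \left(-3\right) 1 = -3$)
$\frac{1}{F{\left(- \frac{200}{-183} \right)} + 59726} = \frac{1}{-3 + 59726} = \frac{1}{59723}$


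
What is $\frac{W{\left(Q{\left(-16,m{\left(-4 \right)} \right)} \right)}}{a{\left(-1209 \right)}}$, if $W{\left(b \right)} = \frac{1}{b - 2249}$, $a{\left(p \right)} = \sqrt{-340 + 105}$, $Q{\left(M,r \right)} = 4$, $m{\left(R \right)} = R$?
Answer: $\frac{i \sqrt{235}}{527575} \approx 2.9057 \cdot 10^{-5} i$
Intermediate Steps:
$a{\left(p \right)} = i \sqrt{235}$ ($a{\left(p \right)} = \sqrt{-235} = i \sqrt{235}$)
$W{\left(b \right)} = \frac{1}{-2249 + b}$
$\frac{W{\left(Q{\left(-16,m{\left(-4 \right)} \right)} \right)}}{a{\left(-1209 \right)}} = \frac{1}{\left(-2249 + 4\right) i \sqrt{235}} = \frac{\left(- \frac{1}{235}\right) i \sqrt{235}}{-2245} = - \frac{\left(- \frac{1}{235}\right) i \sqrt{235}}{2245} = \frac{i \sqrt{235}}{527575}$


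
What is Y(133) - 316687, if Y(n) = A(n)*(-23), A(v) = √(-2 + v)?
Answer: -316687 - 23*√131 ≈ -3.1695e+5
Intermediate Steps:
Y(n) = -23*√(-2 + n) (Y(n) = √(-2 + n)*(-23) = -23*√(-2 + n))
Y(133) - 316687 = -23*√(-2 + 133) - 316687 = -23*√131 - 316687 = -316687 - 23*√131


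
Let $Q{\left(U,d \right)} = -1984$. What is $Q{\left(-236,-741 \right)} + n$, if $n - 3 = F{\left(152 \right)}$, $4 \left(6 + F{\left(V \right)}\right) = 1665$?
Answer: $- \frac{6283}{4} \approx -1570.8$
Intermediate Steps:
$F{\left(V \right)} = \frac{1641}{4}$ ($F{\left(V \right)} = -6 + \frac{1}{4} \cdot 1665 = -6 + \frac{1665}{4} = \frac{1641}{4}$)
$n = \frac{1653}{4}$ ($n = 3 + \frac{1641}{4} = \frac{1653}{4} \approx 413.25$)
$Q{\left(-236,-741 \right)} + n = -1984 + \frac{1653}{4} = - \frac{6283}{4}$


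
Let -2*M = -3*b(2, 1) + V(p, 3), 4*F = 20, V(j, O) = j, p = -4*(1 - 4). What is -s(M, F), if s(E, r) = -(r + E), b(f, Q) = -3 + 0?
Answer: -11/2 ≈ -5.5000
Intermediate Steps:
p = 12 (p = -4*(-3) = 12)
b(f, Q) = -3
F = 5 (F = (¼)*20 = 5)
M = -21/2 (M = -(-3*(-3) + 12)/2 = -(9 + 12)/2 = -½*21 = -21/2 ≈ -10.500)
s(E, r) = -E - r (s(E, r) = -(E + r) = -E - r)
-s(M, F) = -(-1*(-21/2) - 1*5) = -(21/2 - 5) = -1*11/2 = -11/2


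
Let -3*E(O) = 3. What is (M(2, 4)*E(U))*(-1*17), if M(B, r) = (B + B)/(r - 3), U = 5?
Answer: 68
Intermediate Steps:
E(O) = -1 (E(O) = -⅓*3 = -1)
M(B, r) = 2*B/(-3 + r) (M(B, r) = (2*B)/(-3 + r) = 2*B/(-3 + r))
(M(2, 4)*E(U))*(-1*17) = ((2*2/(-3 + 4))*(-1))*(-1*17) = ((2*2/1)*(-1))*(-17) = ((2*2*1)*(-1))*(-17) = (4*(-1))*(-17) = -4*(-17) = 68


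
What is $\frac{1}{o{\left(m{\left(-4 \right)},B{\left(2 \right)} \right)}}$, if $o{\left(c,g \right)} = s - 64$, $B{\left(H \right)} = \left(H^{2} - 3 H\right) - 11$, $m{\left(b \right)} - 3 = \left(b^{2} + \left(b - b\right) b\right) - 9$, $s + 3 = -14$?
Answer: $- \frac{1}{81} \approx -0.012346$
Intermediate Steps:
$s = -17$ ($s = -3 - 14 = -17$)
$m{\left(b \right)} = -6 + b^{2}$ ($m{\left(b \right)} = 3 - \left(9 - b^{2} - \left(b - b\right) b\right) = 3 + \left(\left(b^{2} + 0 b\right) - 9\right) = 3 + \left(\left(b^{2} + 0\right) - 9\right) = 3 + \left(b^{2} - 9\right) = 3 + \left(-9 + b^{2}\right) = -6 + b^{2}$)
$B{\left(H \right)} = -11 + H^{2} - 3 H$
$o{\left(c,g \right)} = -81$ ($o{\left(c,g \right)} = -17 - 64 = -81$)
$\frac{1}{o{\left(m{\left(-4 \right)},B{\left(2 \right)} \right)}} = \frac{1}{-81} = - \frac{1}{81}$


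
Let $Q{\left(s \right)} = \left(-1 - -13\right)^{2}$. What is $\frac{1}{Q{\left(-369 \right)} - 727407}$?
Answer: $- \frac{1}{727263} \approx -1.375 \cdot 10^{-6}$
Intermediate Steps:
$Q{\left(s \right)} = 144$ ($Q{\left(s \right)} = \left(-1 + 13\right)^{2} = 12^{2} = 144$)
$\frac{1}{Q{\left(-369 \right)} - 727407} = \frac{1}{144 - 727407} = \frac{1}{-727263} = - \frac{1}{727263}$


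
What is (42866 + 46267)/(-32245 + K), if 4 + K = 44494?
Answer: 89133/12245 ≈ 7.2791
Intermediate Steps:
K = 44490 (K = -4 + 44494 = 44490)
(42866 + 46267)/(-32245 + K) = (42866 + 46267)/(-32245 + 44490) = 89133/12245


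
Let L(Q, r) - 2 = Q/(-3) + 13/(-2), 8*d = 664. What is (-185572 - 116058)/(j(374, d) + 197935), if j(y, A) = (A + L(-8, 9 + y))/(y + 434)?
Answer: -1462302240/959589367 ≈ -1.5239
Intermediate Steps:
d = 83 (d = (1/8)*664 = 83)
L(Q, r) = -9/2 - Q/3 (L(Q, r) = 2 + (Q/(-3) + 13/(-2)) = 2 + (Q*(-1/3) + 13*(-1/2)) = 2 + (-Q/3 - 13/2) = 2 + (-13/2 - Q/3) = -9/2 - Q/3)
j(y, A) = (-11/6 + A)/(434 + y) (j(y, A) = (A + (-9/2 - 1/3*(-8)))/(y + 434) = (A + (-9/2 + 8/3))/(434 + y) = (A - 11/6)/(434 + y) = (-11/6 + A)/(434 + y))
(-185572 - 116058)/(j(374, d) + 197935) = (-185572 - 116058)/((-11/6 + 83)/(434 + 374) + 197935) = -301630/((487/6)/808 + 197935) = -301630/((1/808)*(487/6) + 197935) = -301630/(487/4848 + 197935) = -301630/959589367/4848 = -301630*4848/959589367 = -1462302240/959589367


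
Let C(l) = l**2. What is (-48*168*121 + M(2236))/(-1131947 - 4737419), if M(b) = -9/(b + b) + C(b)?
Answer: -17995113335/26247804752 ≈ -0.68559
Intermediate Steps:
M(b) = b**2 - 9/(2*b) (M(b) = -9/(b + b) + b**2 = -9/(2*b) + b**2 = b**2 - 9/(2*b))
(-48*168*121 + M(2236))/(-1131947 - 4737419) = (-48*168*121 + (-9/2 + 2236**3)/2236)/(-1131947 - 4737419) = (-8064*121 + (-9/2 + 11179320256)/2236)/(-5869366) = (-975744 + (1/2236)*(22358640503/2))*(-1/5869366) = (-975744 + 22358640503/4472)*(-1/5869366) = (17995113335/4472)*(-1/5869366) = -17995113335/26247804752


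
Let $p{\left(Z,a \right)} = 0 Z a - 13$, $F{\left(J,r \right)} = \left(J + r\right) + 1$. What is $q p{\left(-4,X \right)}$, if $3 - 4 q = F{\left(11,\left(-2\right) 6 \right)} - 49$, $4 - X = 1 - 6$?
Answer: $-169$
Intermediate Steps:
$X = 9$ ($X = 4 - \left(1 - 6\right) = 4 - -5 = 4 + 5 = 9$)
$F{\left(J,r \right)} = 1 + J + r$
$p{\left(Z,a \right)} = -13$ ($p{\left(Z,a \right)} = 0 a - 13 = 0 - 13 = -13$)
$q = 13$ ($q = \frac{3}{4} - \frac{\left(1 + 11 - 12\right) - 49}{4} = \frac{3}{4} - \frac{0 - 49}{4} = \frac{3}{4} - - \frac{49}{4} = \frac{3}{4} + \frac{49}{4} = 13$)
$q p{\left(-4,X \right)} = 13 \left(-13\right) = -169$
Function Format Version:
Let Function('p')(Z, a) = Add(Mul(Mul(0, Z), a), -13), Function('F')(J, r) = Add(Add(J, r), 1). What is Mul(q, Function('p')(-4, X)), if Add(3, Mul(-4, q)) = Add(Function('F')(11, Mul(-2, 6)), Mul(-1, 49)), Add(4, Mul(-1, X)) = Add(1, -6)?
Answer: -169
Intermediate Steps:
X = 9 (X = Add(4, Mul(-1, Add(1, -6))) = Add(4, Mul(-1, -5)) = Add(4, 5) = 9)
Function('F')(J, r) = Add(1, J, r)
Function('p')(Z, a) = -13 (Function('p')(Z, a) = Add(Mul(0, a), -13) = Add(0, -13) = -13)
q = 13 (q = Add(Rational(3, 4), Mul(Rational(-1, 4), Add(Add(1, 11, Mul(-2, 6)), Mul(-1, 49)))) = Add(Rational(3, 4), Mul(Rational(-1, 4), Add(Add(1, 11, -12), -49))) = Add(Rational(3, 4), Mul(Rational(-1, 4), Add(0, -49))) = Add(Rational(3, 4), Mul(Rational(-1, 4), -49)) = Add(Rational(3, 4), Rational(49, 4)) = 13)
Mul(q, Function('p')(-4, X)) = Mul(13, -13) = -169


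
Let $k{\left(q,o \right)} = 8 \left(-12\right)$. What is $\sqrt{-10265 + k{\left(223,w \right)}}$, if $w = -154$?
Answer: $i \sqrt{10361} \approx 101.79 i$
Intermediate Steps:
$k{\left(q,o \right)} = -96$
$\sqrt{-10265 + k{\left(223,w \right)}} = \sqrt{-10265 - 96} = \sqrt{-10361} = i \sqrt{10361}$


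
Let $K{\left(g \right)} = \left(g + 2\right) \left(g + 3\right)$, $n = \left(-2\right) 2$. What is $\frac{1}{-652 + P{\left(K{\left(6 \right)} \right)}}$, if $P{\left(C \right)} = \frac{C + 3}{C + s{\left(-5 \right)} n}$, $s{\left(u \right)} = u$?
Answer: $- \frac{92}{59909} \approx -0.0015357$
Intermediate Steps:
$n = -4$
$K{\left(g \right)} = \left(2 + g\right) \left(3 + g\right)$
$P{\left(C \right)} = \frac{3 + C}{20 + C}$ ($P{\left(C \right)} = \frac{C + 3}{C - -20} = \frac{3 + C}{C + 20} = \frac{3 + C}{20 + C}$)
$\frac{1}{-652 + P{\left(K{\left(6 \right)} \right)}} = \frac{1}{-652 + \frac{3 + \left(6 + 6^{2} + 5 \cdot 6\right)}{20 + \left(6 + 6^{2} + 5 \cdot 6\right)}} = \frac{1}{-652 + \frac{3 + \left(6 + 36 + 30\right)}{20 + \left(6 + 36 + 30\right)}} = \frac{1}{-652 + \frac{3 + 72}{20 + 72}} = \frac{1}{-652 + \frac{1}{92} \cdot 75} = \frac{1}{-652 + \frac{75}{92}} = \frac{1}{- \frac{59909}{92}} = - \frac{92}{59909}$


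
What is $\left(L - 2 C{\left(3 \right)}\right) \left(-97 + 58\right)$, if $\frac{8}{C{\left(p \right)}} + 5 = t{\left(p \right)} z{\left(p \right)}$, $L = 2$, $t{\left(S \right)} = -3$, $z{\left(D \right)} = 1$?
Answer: $-156$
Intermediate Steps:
$C{\left(p \right)} = -1$ ($C{\left(p \right)} = \frac{8}{-5 - 3} = \frac{8}{-8} = 8 \left(- \frac{1}{8}\right) = -1$)
$\left(L - 2 C{\left(3 \right)}\right) \left(-97 + 58\right) = \left(2 - -2\right) \left(-97 + 58\right) = \left(2 + 2\right) \left(-39\right) = 4 \left(-39\right) = -156$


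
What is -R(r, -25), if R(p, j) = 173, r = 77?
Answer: -173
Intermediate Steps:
-R(r, -25) = -1*173 = -173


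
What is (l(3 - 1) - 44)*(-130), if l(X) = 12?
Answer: 4160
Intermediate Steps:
(l(3 - 1) - 44)*(-130) = (12 - 44)*(-130) = -32*(-130) = 4160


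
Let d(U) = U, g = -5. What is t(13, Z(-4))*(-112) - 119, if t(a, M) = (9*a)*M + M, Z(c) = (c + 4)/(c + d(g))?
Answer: -119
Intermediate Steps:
Z(c) = (4 + c)/(-5 + c) (Z(c) = (c + 4)/(c - 5) = (4 + c)/(-5 + c))
t(a, M) = M + 9*M*a (t(a, M) = 9*M*a + M = M + 9*M*a)
t(13, Z(-4))*(-112) - 119 = (((4 - 4)/(-5 - 4))*(1 + 9*13))*(-112) - 119 = ((0/(-9))*(1 + 117))*(-112) - 119 = (-1/9*0*118)*(-112) - 119 = (0*118)*(-112) - 119 = 0*(-112) - 119 = 0 - 119 = -119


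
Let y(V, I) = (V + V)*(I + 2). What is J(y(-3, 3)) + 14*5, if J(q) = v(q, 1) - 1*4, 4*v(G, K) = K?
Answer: 265/4 ≈ 66.250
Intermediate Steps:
v(G, K) = K/4
y(V, I) = 2*V*(2 + I) (y(V, I) = (2*V)*(2 + I) = 2*V*(2 + I))
J(q) = -15/4 (J(q) = (1/4)*1 - 1*4 = 1/4 - 4 = -15/4)
J(y(-3, 3)) + 14*5 = -15/4 + 14*5 = -15/4 + 70 = 265/4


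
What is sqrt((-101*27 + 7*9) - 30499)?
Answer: I*sqrt(33163) ≈ 182.11*I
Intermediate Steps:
sqrt((-101*27 + 7*9) - 30499) = sqrt((-2727 + 63) - 30499) = sqrt(-2664 - 30499) = sqrt(-33163) = I*sqrt(33163)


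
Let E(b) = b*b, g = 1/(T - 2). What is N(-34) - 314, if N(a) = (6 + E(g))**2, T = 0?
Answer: -4399/16 ≈ -274.94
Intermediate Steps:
g = -1/2 (g = 1/(0 - 2) = 1/(-2) = -1/2 ≈ -0.50000)
E(b) = b**2
N(a) = 625/16 (N(a) = (6 + (-1/2)**2)**2 = (6 + 1/4)**2 = (25/4)**2 = 625/16)
N(-34) - 314 = 625/16 - 314 = -4399/16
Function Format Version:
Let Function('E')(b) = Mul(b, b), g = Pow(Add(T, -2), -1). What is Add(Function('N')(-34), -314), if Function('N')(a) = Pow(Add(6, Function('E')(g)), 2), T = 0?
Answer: Rational(-4399, 16) ≈ -274.94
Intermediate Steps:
g = Rational(-1, 2) (g = Pow(Add(0, -2), -1) = Pow(-2, -1) = Rational(-1, 2) ≈ -0.50000)
Function('E')(b) = Pow(b, 2)
Function('N')(a) = Rational(625, 16) (Function('N')(a) = Pow(Add(6, Pow(Rational(-1, 2), 2)), 2) = Pow(Add(6, Rational(1, 4)), 2) = Pow(Rational(25, 4), 2) = Rational(625, 16))
Add(Function('N')(-34), -314) = Add(Rational(625, 16), -314) = Rational(-4399, 16)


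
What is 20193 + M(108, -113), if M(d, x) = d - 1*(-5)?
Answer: 20306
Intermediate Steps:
M(d, x) = 5 + d (M(d, x) = d + 5 = 5 + d)
20193 + M(108, -113) = 20193 + (5 + 108) = 20193 + 113 = 20306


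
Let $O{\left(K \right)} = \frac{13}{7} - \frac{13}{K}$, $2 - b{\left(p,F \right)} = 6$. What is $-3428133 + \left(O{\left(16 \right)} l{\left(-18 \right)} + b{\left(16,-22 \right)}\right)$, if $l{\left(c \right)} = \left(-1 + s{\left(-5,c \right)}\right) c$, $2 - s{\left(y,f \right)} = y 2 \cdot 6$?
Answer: $- \frac{192039905}{56} \approx -3.4293 \cdot 10^{6}$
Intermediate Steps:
$s{\left(y,f \right)} = 2 - 12 y$ ($s{\left(y,f \right)} = 2 - y 2 \cdot 6 = 2 - 2 y 6 = 2 - 12 y$)
$l{\left(c \right)} = 61 c$ ($l{\left(c \right)} = \left(-1 + \left(2 - -60\right)\right) c = \left(-1 + \left(2 + 60\right)\right) c = \left(-1 + 62\right) c = 61 c$)
$b{\left(p,F \right)} = -4$ ($b{\left(p,F \right)} = 2 - 6 = -4$)
$O{\left(K \right)} = \frac{13}{7} - \frac{13}{K}$ ($O{\left(K \right)} = 13 \cdot \frac{1}{7} - \frac{13}{K} = \frac{13}{7} - \frac{13}{K}$)
$-3428133 + \left(O{\left(16 \right)} l{\left(-18 \right)} + b{\left(16,-22 \right)}\right) = -3428133 + \left(\left(\frac{13}{7} - \frac{13}{16}\right) 61 \left(-18\right) - 4\right) = -3428133 + \left(\left(\frac{13}{7} - \frac{13}{16}\right) \left(-1098\right) - 4\right) = -3428133 + \left(\frac{117}{112} \left(-1098\right) - 4\right) = -3428133 - \frac{64457}{56} = - \frac{192039905}{56}$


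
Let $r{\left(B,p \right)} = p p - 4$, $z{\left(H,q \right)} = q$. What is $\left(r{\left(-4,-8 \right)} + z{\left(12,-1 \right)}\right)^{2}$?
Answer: $3481$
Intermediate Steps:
$r{\left(B,p \right)} = -4 + p^{2}$ ($r{\left(B,p \right)} = p^{2} - 4 = -4 + p^{2}$)
$\left(r{\left(-4,-8 \right)} + z{\left(12,-1 \right)}\right)^{2} = \left(\left(-4 + \left(-8\right)^{2}\right) - 1\right)^{2} = \left(\left(-4 + 64\right) - 1\right)^{2} = \left(60 - 1\right)^{2} = 59^{2} = 3481$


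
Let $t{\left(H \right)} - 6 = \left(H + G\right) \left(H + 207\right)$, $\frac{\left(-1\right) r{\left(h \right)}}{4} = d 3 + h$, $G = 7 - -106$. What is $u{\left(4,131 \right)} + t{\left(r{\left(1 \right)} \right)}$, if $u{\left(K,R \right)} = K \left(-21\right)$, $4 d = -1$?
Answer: $22994$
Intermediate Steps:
$d = - \frac{1}{4}$ ($d = \frac{1}{4} \left(-1\right) = - \frac{1}{4} \approx -0.25$)
$G = 113$ ($G = 7 + 106 = 113$)
$u{\left(K,R \right)} = - 21 K$
$r{\left(h \right)} = 3 - 4 h$ ($r{\left(h \right)} = - 4 \left(\left(- \frac{1}{4}\right) 3 + h\right) = - 4 \left(- \frac{3}{4} + h\right) = 3 - 4 h$)
$t{\left(H \right)} = 6 + \left(113 + H\right) \left(207 + H\right)$ ($t{\left(H \right)} = 6 + \left(H + 113\right) \left(H + 207\right) = 6 + \left(113 + H\right) \left(207 + H\right)$)
$u{\left(4,131 \right)} + t{\left(r{\left(1 \right)} \right)} = \left(-21\right) 4 + \left(23397 + \left(3 - 4\right)^{2} + 320 \left(3 - 4\right)\right) = -84 + \left(23397 + \left(3 - 4\right)^{2} + 320 \left(3 - 4\right)\right) = -84 + \left(23397 + \left(-1\right)^{2} + 320 \left(-1\right)\right) = -84 + \left(23397 + 1 - 320\right) = -84 + 23078 = 22994$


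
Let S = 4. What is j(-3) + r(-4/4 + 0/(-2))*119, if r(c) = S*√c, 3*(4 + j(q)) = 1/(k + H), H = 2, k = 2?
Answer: -47/12 + 476*I ≈ -3.9167 + 476.0*I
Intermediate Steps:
j(q) = -47/12 (j(q) = -4 + 1/(3*(2 + 2)) = -4 + (⅓)/4 = -4 + (⅓)*(¼) = -4 + 1/12 = -47/12)
r(c) = 4*√c
j(-3) + r(-4/4 + 0/(-2))*119 = -47/12 + (4*√(-4/4 + 0/(-2)))*119 = -47/12 + (4*√(-4*¼ + 0*(-½)))*119 = -47/12 + (4*√(-1 + 0))*119 = -47/12 + (4*√(-1))*119 = -47/12 + (4*I)*119 = -47/12 + 476*I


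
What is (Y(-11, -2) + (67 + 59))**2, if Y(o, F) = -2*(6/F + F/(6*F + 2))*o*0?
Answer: 15876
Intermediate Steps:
Y(o, F) = 0 (Y(o, F) = -2*(6/F + F/(2 + 6*F))*o*0 = -2*o*(6/F + F/(2 + 6*F))*0 = 0)
(Y(-11, -2) + (67 + 59))**2 = (0 + (67 + 59))**2 = (0 + 126)**2 = 126**2 = 15876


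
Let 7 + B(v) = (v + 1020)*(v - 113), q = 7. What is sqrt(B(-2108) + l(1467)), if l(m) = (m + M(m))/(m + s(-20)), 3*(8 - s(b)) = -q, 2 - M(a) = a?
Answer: sqrt(2966577625486)/1108 ≈ 1554.5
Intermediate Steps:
M(a) = 2 - a
s(b) = 31/3 (s(b) = 8 - (-1)*7/3 = 8 - 1/3*(-7) = 8 + 7/3 = 31/3)
B(v) = -7 + (-113 + v)*(1020 + v) (B(v) = -7 + (v + 1020)*(v - 113) = -7 + (1020 + v)*(-113 + v) = -7 + (-113 + v)*(1020 + v))
l(m) = 2/(31/3 + m) (l(m) = (m + (2 - m))/(m + 31/3) = 2/(31/3 + m))
sqrt(B(-2108) + l(1467)) = sqrt((-115267 + (-2108)**2 + 907*(-2108)) + 6/(31 + 3*1467)) = sqrt((-115267 + 4443664 - 1911956) + 6/(31 + 4401)) = sqrt(2416441 + 6/4432) = sqrt(2416441 + 6*(1/4432)) = sqrt(2416441 + 3/2216) = sqrt(5354833259/2216) = sqrt(2966577625486)/1108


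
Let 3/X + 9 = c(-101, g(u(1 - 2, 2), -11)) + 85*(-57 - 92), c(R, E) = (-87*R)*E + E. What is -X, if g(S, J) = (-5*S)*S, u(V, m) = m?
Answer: 3/188434 ≈ 1.5921e-5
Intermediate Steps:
g(S, J) = -5*S²
c(R, E) = E - 87*E*R (c(R, E) = -87*E*R + E = E - 87*E*R)
X = -3/188434 (X = 3/(-9 + ((-5*2²)*(1 - 87*(-101)) + 85*(-57 - 92))) = 3/(-9 + ((-5*4)*(1 + 8787) + 85*(-149))) = 3/(-9 + (-20*8788 - 12665)) = 3/(-9 + (-175760 - 12665)) = 3/(-9 - 188425) = 3/(-188434) = 3*(-1/188434) = -3/188434 ≈ -1.5921e-5)
-X = -1*(-3/188434) = 3/188434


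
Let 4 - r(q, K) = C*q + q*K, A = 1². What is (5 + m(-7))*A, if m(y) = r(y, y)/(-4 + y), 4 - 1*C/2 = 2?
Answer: 72/11 ≈ 6.5455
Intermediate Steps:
C = 4 (C = 8 - 2*2 = 8 - 4 = 4)
A = 1
r(q, K) = 4 - 4*q - K*q (r(q, K) = 4 - (4*q + q*K) = 4 - (4*q + K*q) = 4 + (-4*q - K*q) = 4 - 4*q - K*q)
m(y) = (4 - y² - 4*y)/(-4 + y) (m(y) = (4 - 4*y - y*y)/(-4 + y) = (4 - 4*y - y²)/(-4 + y) = (4 - y² - 4*y)/(-4 + y))
(5 + m(-7))*A = (5 + (4 - 1*(-7)² - 4*(-7))/(-4 - 7))*1 = (5 + (4 - 1*49 + 28)/(-11))*1 = (5 - (4 - 49 + 28)/11)*1 = (5 - 1/11*(-17))*1 = (5 + 17/11)*1 = (72/11)*1 = 72/11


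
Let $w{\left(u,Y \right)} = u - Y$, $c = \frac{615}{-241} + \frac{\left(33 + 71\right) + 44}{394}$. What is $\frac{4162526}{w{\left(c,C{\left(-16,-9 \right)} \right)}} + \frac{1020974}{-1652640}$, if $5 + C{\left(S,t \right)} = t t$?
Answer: $- \frac{54434254136608897}{1022315667120} \approx -53246.0$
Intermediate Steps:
$C{\left(S,t \right)} = -5 + t^{2}$ ($C{\left(S,t \right)} = -5 + t t = -5 + t^{2}$)
$c = - \frac{103321}{47477}$ ($c = 615 \left(- \frac{1}{241}\right) + \left(104 + 44\right) \frac{1}{394} = - \frac{615}{241} + 148 \cdot \frac{1}{394} = - \frac{615}{241} + \frac{74}{197} = - \frac{103321}{47477} \approx -2.1762$)
$\frac{4162526}{w{\left(c,C{\left(-16,-9 \right)} \right)}} + \frac{1020974}{-1652640} = \frac{4162526}{- \frac{103321}{47477} - \left(-5 + \left(-9\right)^{2}\right)} + \frac{1020974}{-1652640} = \frac{4162526}{- \frac{103321}{47477} - \left(-5 + 81\right)} + 1020974 \left(- \frac{1}{1652640}\right) = \frac{4162526}{- \frac{103321}{47477} - 76} - \frac{510487}{826320} = \frac{4162526}{- \frac{3711573}{47477}} - \frac{510487}{826320} = 4162526 \left(- \frac{47477}{3711573}\right) - \frac{510487}{826320} = - \frac{197624246902}{3711573} - \frac{510487}{826320} = - \frac{54434254136608897}{1022315667120}$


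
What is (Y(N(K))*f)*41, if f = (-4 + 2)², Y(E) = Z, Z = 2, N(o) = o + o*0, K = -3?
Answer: 328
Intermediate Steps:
N(o) = o (N(o) = o + 0 = o)
Y(E) = 2
f = 4 (f = (-2)² = 4)
(Y(N(K))*f)*41 = (2*4)*41 = 8*41 = 328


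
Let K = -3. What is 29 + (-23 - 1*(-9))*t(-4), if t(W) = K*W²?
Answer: 701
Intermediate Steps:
t(W) = -3*W²
29 + (-23 - 1*(-9))*t(-4) = 29 + (-23 - 1*(-9))*(-3*(-4)²) = 29 + (-23 + 9)*(-3*16) = 29 - 14*(-48) = 29 + 672 = 701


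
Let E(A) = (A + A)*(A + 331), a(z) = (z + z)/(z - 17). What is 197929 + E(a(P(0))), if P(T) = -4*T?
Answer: 197929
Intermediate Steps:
a(z) = 2*z/(-17 + z) (a(z) = (2*z)/(-17 + z) = 2*z/(-17 + z))
E(A) = 2*A*(331 + A) (E(A) = (2*A)*(331 + A) = 2*A*(331 + A))
197929 + E(a(P(0))) = 197929 + 2*(2*(-4*0)/(-17 - 4*0))*(331 + 2*(-4*0)/(-17 - 4*0)) = 197929 + 2*(2*0/(-17 + 0))*(331 + 2*0/(-17 + 0)) = 197929 + 2*(2*0/(-17))*(331 + 2*0/(-17)) = 197929 + 2*(2*0*(-1/17))*(331 + 2*0*(-1/17)) = 197929 + 2*0*(331 + 0) = 197929 + 2*0*331 = 197929 + 0 = 197929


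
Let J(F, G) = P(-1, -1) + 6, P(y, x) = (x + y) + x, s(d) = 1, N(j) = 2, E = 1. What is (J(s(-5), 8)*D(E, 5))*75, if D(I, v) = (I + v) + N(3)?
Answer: 1800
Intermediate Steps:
P(y, x) = y + 2*x
D(I, v) = 2 + I + v (D(I, v) = (I + v) + 2 = 2 + I + v)
J(F, G) = 3 (J(F, G) = (-1 + 2*(-1)) + 6 = (-1 - 2) + 6 = -3 + 6 = 3)
(J(s(-5), 8)*D(E, 5))*75 = (3*(2 + 1 + 5))*75 = (3*8)*75 = 24*75 = 1800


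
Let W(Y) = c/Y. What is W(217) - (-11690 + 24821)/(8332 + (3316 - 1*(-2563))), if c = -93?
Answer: -14950/11053 ≈ -1.3526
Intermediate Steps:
W(Y) = -93/Y
W(217) - (-11690 + 24821)/(8332 + (3316 - 1*(-2563))) = -93/217 - (-11690 + 24821)/(8332 + (3316 - 1*(-2563))) = -93*1/217 - 13131/(8332 + (3316 + 2563)) = -3/7 - 13131/(8332 + 5879) = -3/7 - 13131/14211 = -3/7 - 1*1459/1579 = -3/7 - 1459/1579 = -14950/11053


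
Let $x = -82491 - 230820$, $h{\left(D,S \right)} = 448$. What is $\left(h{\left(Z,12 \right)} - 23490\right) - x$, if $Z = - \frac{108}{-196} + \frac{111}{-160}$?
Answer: $290269$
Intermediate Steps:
$Z = - \frac{1119}{7840}$ ($Z = \left(-108\right) \left(- \frac{1}{196}\right) + 111 \left(- \frac{1}{160}\right) = \frac{27}{49} - \frac{111}{160} = - \frac{1119}{7840} \approx -0.14273$)
$x = -313311$ ($x = -82491 - 230820 = -313311$)
$\left(h{\left(Z,12 \right)} - 23490\right) - x = \left(448 - 23490\right) - -313311 = \left(448 - 23490\right) + 313311 = -23042 + 313311 = 290269$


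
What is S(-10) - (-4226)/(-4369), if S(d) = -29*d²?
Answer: -12674326/4369 ≈ -2901.0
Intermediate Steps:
S(-10) - (-4226)/(-4369) = -29*(-10)² - (-4226)/(-4369) = -29*100 - (-4226)*(-1)/4369 = -2900 - 1*4226/4369 = -2900 - 4226/4369 = -12674326/4369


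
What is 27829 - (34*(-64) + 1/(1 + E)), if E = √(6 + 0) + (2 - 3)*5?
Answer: 150027/5 + √6/10 ≈ 30006.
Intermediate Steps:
E = -5 + √6 (E = √6 - 1*5 = √6 - 5 = -5 + √6 ≈ -2.5505)
27829 - (34*(-64) + 1/(1 + E)) = 27829 - (34*(-64) + 1/(1 + (-5 + √6))) = 27829 - (-2176 + 1/(-4 + √6)) = 27829 + (2176 - 1/(-4 + √6)) = 30005 - 1/(-4 + √6)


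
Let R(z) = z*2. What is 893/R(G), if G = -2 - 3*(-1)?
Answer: 893/2 ≈ 446.50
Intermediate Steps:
G = 1 (G = -2 + 3 = 1)
R(z) = 2*z
893/R(G) = 893/((2*1)) = 893/2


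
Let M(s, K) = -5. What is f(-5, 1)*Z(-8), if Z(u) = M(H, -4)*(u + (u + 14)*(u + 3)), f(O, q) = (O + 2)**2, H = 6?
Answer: 1710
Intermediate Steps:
f(O, q) = (2 + O)**2
Z(u) = -5*u - 5*(3 + u)*(14 + u) (Z(u) = -5*(u + (u + 14)*(u + 3)) = -5*(u + (14 + u)*(3 + u)) = -5*(u + (3 + u)*(14 + u)) = -5*u - 5*(3 + u)*(14 + u))
f(-5, 1)*Z(-8) = (2 - 5)**2*(-210 - 90*(-8) - 5*(-8)**2) = (-3)**2*(-210 + 720 - 5*64) = 9*(-210 + 720 - 320) = 9*190 = 1710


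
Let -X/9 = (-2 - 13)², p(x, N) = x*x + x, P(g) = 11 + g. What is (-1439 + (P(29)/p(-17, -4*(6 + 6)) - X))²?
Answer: 397165041/1156 ≈ 3.4357e+5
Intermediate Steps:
p(x, N) = x + x² (p(x, N) = x² + x = x + x²)
X = -2025 (X = -9*(-2 - 13)² = -9*(-15)² = -9*225 = -2025)
(-1439 + (P(29)/p(-17, -4*(6 + 6)) - X))² = (-1439 + ((11 + 29)/((-17*(1 - 17))) - 1*(-2025)))² = (-1439 + (40/((-17*(-16))) + 2025))² = (-1439 + (40/272 + 2025))² = (-1439 + (40*(1/272) + 2025))² = (-1439 + (5/34 + 2025))² = (-1439 + 68855/34)² = (19929/34)² = 397165041/1156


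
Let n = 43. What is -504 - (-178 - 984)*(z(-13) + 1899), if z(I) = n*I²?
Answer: 10650388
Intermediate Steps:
z(I) = 43*I²
-504 - (-178 - 984)*(z(-13) + 1899) = -504 - (-178 - 984)*(43*(-13)² + 1899) = -504 - (-1162)*(43*169 + 1899) = -504 - (-1162)*(7267 + 1899) = -504 - (-1162)*9166 = -504 - 1*(-10650892) = -504 + 10650892 = 10650388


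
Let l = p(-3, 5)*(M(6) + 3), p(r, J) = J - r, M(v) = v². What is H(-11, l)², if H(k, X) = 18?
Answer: 324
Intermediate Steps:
l = 312 (l = (5 - 1*(-3))*(6² + 3) = (5 + 3)*(36 + 3) = 8*39 = 312)
H(-11, l)² = 18² = 324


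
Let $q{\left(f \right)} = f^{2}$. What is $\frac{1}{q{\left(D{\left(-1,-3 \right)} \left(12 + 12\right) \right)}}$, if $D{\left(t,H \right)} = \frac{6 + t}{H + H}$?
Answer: $\frac{1}{400} \approx 0.0025$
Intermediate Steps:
$D{\left(t,H \right)} = \frac{6 + t}{2 H}$
$\frac{1}{q{\left(D{\left(-1,-3 \right)} \left(12 + 12\right) \right)}} = \frac{1}{\left(\frac{6 - 1}{2 \left(-3\right)} \left(12 + 12\right)\right)^{2}} = \frac{1}{\left(\frac{1}{2} \left(- \frac{1}{3}\right) 5 \cdot 24\right)^{2}} = \frac{1}{\left(\left(- \frac{5}{6}\right) 24\right)^{2}} = \frac{1}{\left(-20\right)^{2}} = \frac{1}{400}$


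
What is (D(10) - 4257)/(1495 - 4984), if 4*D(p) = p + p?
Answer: 4252/3489 ≈ 1.2187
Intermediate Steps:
D(p) = p/2 (D(p) = (p + p)/4 = (2*p)/4 = p/2)
(D(10) - 4257)/(1495 - 4984) = ((½)*10 - 4257)/(1495 - 4984) = (5 - 4257)/(-3489) = -4252*(-1/3489) = 4252/3489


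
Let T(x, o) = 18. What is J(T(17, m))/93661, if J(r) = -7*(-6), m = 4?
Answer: 42/93661 ≈ 0.00044843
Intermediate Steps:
J(r) = 42
J(T(17, m))/93661 = 42/93661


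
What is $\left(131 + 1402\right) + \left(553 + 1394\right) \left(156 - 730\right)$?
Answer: $-1116045$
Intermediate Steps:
$\left(131 + 1402\right) + \left(553 + 1394\right) \left(156 - 730\right) = 1533 + 1947 \left(-574\right) = 1533 - 1117578 = -1116045$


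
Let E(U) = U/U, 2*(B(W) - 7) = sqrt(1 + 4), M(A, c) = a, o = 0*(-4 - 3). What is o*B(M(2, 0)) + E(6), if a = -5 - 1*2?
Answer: 1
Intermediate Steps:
o = 0 (o = 0*(-7) = 0)
a = -7 (a = -5 - 2 = -7)
M(A, c) = -7
B(W) = 7 + sqrt(5)/2 (B(W) = 7 + sqrt(1 + 4)/2 = 7 + sqrt(5)/2)
E(U) = 1
o*B(M(2, 0)) + E(6) = 0*(7 + sqrt(5)/2) + 1 = 0 + 1 = 1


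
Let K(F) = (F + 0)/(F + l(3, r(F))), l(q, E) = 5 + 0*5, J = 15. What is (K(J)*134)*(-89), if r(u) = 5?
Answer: -17889/2 ≈ -8944.5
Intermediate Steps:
l(q, E) = 5 (l(q, E) = 5 + 0 = 5)
K(F) = F/(5 + F) (K(F) = (F + 0)/(F + 5) = F/(5 + F))
(K(J)*134)*(-89) = ((15/(5 + 15))*134)*(-89) = ((15/20)*134)*(-89) = ((15*(1/20))*134)*(-89) = ((¾)*134)*(-89) = (201/2)*(-89) = -17889/2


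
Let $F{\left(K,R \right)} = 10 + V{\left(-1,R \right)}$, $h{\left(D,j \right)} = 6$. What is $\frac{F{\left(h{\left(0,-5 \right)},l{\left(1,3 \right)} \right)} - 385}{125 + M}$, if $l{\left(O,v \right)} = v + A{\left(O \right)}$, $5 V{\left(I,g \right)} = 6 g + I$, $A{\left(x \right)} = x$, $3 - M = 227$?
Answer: $\frac{1852}{495} \approx 3.7414$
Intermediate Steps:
$M = -224$ ($M = 3 - 227 = -224$)
$V{\left(I,g \right)} = \frac{I}{5} + \frac{6 g}{5}$ ($V{\left(I,g \right)} = \frac{6 g + I}{5} = \frac{I + 6 g}{5} = \frac{I}{5} + \frac{6 g}{5}$)
$l{\left(O,v \right)} = O + v$ ($l{\left(O,v \right)} = v + O = O + v$)
$F{\left(K,R \right)} = \frac{49}{5} + \frac{6 R}{5}$ ($F{\left(K,R \right)} = 10 + \left(\frac{1}{5} \left(-1\right) + \frac{6 R}{5}\right) = 10 + \left(- \frac{1}{5} + \frac{6 R}{5}\right) = \frac{49}{5} + \frac{6 R}{5}$)
$\frac{F{\left(h{\left(0,-5 \right)},l{\left(1,3 \right)} \right)} - 385}{125 + M} = \frac{\left(\frac{49}{5} + \frac{6 \left(1 + 3\right)}{5}\right) - 385}{125 - 224} = \frac{\left(\frac{49}{5} + \frac{6}{5} \cdot 4\right) - 385}{-99} = \left(\left(\frac{49}{5} + \frac{24}{5}\right) - 385\right) \left(- \frac{1}{99}\right) = \left(\frac{73}{5} - 385\right) \left(- \frac{1}{99}\right) = \left(- \frac{1852}{5}\right) \left(- \frac{1}{99}\right) = \frac{1852}{495}$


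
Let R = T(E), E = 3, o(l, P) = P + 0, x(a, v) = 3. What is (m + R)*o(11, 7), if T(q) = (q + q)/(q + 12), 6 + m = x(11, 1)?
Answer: -91/5 ≈ -18.200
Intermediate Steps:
o(l, P) = P
m = -3 (m = -6 + 3 = -3)
T(q) = 2*q/(12 + q) (T(q) = (2*q)/(12 + q) = 2*q/(12 + q))
R = ⅖ (R = 2*3/(12 + 3) = 2*3/15 = 2*3*(1/15) = ⅖ ≈ 0.40000)
(m + R)*o(11, 7) = (-3 + ⅖)*7 = -13/5*7 = -91/5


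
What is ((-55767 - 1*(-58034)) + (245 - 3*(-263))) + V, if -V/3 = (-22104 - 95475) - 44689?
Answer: 490105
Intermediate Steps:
V = 486804 (V = -3*((-22104 - 95475) - 44689) = -3*(-117579 - 44689) = -3*(-162268) = 486804)
((-55767 - 1*(-58034)) + (245 - 3*(-263))) + V = ((-55767 - 1*(-58034)) + (245 - 3*(-263))) + 486804 = ((-55767 + 58034) + (245 + 789)) + 486804 = (2267 + 1034) + 486804 = 3301 + 486804 = 490105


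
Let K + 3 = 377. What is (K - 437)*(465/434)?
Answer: -135/2 ≈ -67.500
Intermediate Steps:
K = 374 (K = -3 + 377 = 374)
(K - 437)*(465/434) = (374 - 437)*(465/434) = -29295/434 = -63*15/14 = -135/2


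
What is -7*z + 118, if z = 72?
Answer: -386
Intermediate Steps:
-7*z + 118 = -7*72 + 118 = -504 + 118 = -386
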